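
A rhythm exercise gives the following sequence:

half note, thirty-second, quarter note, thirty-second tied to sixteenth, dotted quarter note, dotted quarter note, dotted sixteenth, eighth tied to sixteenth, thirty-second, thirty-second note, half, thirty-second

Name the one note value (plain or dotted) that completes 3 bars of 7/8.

eighth note

3 bars of 7/8 = 84 thirty-second notes.
Working in thirty-second notes: half note = 16; thirty-second = 1; quarter note = 8; thirty-second tied to sixteenth (thirty-second + sixteenth) = 3; dotted quarter note = 12; dotted quarter note = 12; dotted sixteenth = 3; eighth tied to sixteenth (eighth + sixteenth) = 6; thirty-second = 1; thirty-second note = 1; half = 16; thirty-second = 1.
Total: 16 + 1 + 8 + 3 + 12 + 12 + 3 + 6 + 1 + 1 + 16 + 1 = 80.
Remaining: 84 − 80 = 4 thirty-second notes, which is a eighth note.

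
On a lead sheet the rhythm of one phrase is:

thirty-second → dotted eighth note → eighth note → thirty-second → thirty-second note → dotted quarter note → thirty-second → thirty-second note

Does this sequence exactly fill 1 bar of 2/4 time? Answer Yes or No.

No

One bar of 2/4 = 16 thirty-second notes.
Express everything in thirty-second notes: thirty-second = 1; dotted eighth note = 6; eighth note = 4; thirty-second = 1; thirty-second note = 1; dotted quarter note = 12; thirty-second = 1; thirty-second note = 1.
Altogether 1 + 6 + 4 + 1 + 1 + 12 + 1 + 1 = 27.
27 exceeds 16, so the answer is No.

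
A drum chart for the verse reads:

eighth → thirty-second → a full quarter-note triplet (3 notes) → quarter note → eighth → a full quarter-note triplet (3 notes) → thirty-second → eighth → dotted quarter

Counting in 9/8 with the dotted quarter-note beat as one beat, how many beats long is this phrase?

One dotted quarter-note beat = 12 thirty-second notes.
Each duration in thirty-second notes: eighth = 4; thirty-second = 1; a full quarter-note triplet (3 notes) (three triplet quarters span one half) = 16; quarter note = 8; eighth = 4; a full quarter-note triplet (3 notes) (three triplet quarters span one half) = 16; thirty-second = 1; eighth = 4; dotted quarter = 12.
Altogether 4 + 1 + 16 + 8 + 4 + 16 + 1 + 4 + 12 = 66.
66 ÷ 12 = 5.5 beats.

5.5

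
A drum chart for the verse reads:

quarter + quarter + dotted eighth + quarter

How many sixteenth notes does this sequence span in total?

In sixteenth notes: quarter = 4; quarter = 4; dotted eighth = 3; quarter = 4.
Sum: 4 + 4 + 3 + 4 = 15 sixteenth notes.

15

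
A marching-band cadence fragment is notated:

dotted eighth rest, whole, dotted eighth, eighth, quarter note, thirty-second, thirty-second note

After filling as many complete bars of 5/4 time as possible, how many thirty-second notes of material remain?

18

One bar of 5/4 = 40 thirty-second notes.
Working in thirty-second notes: dotted eighth rest = 6; whole = 32; dotted eighth = 6; eighth = 4; quarter note = 8; thirty-second = 1; thirty-second note = 1.
Total: 6 + 32 + 6 + 4 + 8 + 1 + 1 = 58.
58 ÷ 40 = 1 complete bar with 18 thirty-second notes remaining.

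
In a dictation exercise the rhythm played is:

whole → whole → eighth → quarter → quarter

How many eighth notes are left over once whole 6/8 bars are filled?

3

One bar of 6/8 = 6 eighth notes.
In eighth notes: whole = 8; whole = 8; eighth = 1; quarter = 2; quarter = 2.
Altogether 8 + 8 + 1 + 2 + 2 = 21.
21 ÷ 6 = 3 complete bars with 3 eighth notes remaining.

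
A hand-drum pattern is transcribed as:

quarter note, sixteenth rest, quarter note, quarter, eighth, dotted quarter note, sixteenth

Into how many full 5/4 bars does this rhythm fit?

1

One bar of 5/4 = 20 sixteenth notes.
In sixteenth notes: quarter note = 4; sixteenth rest = 1; quarter note = 4; quarter = 4; eighth = 2; dotted quarter note = 6; sixteenth = 1.
Adding: 4 + 1 + 4 + 4 + 2 + 6 + 1 = 22.
22 ÷ 20 = 1 complete bar with 2 left over.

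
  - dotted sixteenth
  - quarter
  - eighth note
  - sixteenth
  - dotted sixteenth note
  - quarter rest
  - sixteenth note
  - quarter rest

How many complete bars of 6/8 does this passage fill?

One bar of 6/8 = 24 thirty-second notes.
Convert each value to thirty-second notes: dotted sixteenth = 3; quarter = 8; eighth note = 4; sixteenth = 2; dotted sixteenth note = 3; quarter rest = 8; sixteenth note = 2; quarter rest = 8.
Altogether 3 + 8 + 4 + 2 + 3 + 8 + 2 + 8 = 38.
38 ÷ 24 = 1 complete bar with 14 left over.

1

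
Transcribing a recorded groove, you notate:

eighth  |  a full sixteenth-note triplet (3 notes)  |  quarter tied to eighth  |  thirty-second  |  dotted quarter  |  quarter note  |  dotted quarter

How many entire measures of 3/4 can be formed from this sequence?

One bar of 3/4 = 24 thirty-second notes.
In thirty-second notes: eighth = 4; a full sixteenth-note triplet (3 notes) (three triplet sixteenths span one eighth) = 4; quarter tied to eighth (quarter + eighth) = 12; thirty-second = 1; dotted quarter = 12; quarter note = 8; dotted quarter = 12.
Total: 4 + 4 + 12 + 1 + 12 + 8 + 12 = 53.
53 ÷ 24 = 2 complete bars with 5 left over.

2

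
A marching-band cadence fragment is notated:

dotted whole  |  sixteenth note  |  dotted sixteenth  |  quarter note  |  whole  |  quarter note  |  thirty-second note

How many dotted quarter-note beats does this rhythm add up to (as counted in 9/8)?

8.5

One dotted quarter-note beat = 12 thirty-second notes.
Convert each value to thirty-second notes: dotted whole = 48; sixteenth note = 2; dotted sixteenth = 3; quarter note = 8; whole = 32; quarter note = 8; thirty-second note = 1.
Adding: 48 + 2 + 3 + 8 + 32 + 8 + 1 = 102.
102 ÷ 12 = 8.5 beats.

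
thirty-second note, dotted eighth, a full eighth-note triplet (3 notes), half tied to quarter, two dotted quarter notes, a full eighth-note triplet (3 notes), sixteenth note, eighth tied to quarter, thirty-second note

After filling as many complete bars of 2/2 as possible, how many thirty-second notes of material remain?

22

One bar of 2/2 = 32 thirty-second notes.
Express everything in thirty-second notes: thirty-second note = 1; dotted eighth = 6; a full eighth-note triplet (3 notes) (three triplet eighths span one quarter) = 8; half tied to quarter (half + quarter) = 24; dotted quarter note = 12; dotted quarter note = 12; a full eighth-note triplet (3 notes) (three triplet eighths span one quarter) = 8; sixteenth note = 2; eighth tied to quarter (eighth + quarter) = 12; thirty-second note = 1.
Altogether 1 + 6 + 8 + 24 + 12 + 12 + 8 + 2 + 12 + 1 = 86.
86 ÷ 32 = 2 complete bars with 22 thirty-second notes remaining.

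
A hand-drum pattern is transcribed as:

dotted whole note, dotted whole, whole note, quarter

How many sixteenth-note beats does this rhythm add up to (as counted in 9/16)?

One sixteenth-note beat = 2 thirty-second notes.
Each duration in thirty-second notes: dotted whole note = 48; dotted whole = 48; whole note = 32; quarter = 8.
Total: 48 + 48 + 32 + 8 = 136.
136 ÷ 2 = 68 beats.

68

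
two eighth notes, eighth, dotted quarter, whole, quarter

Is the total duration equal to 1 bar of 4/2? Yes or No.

One bar of 4/2 = 16 eighth notes.
In eighth notes: eighth note = 1; eighth note = 1; eighth = 1; dotted quarter = 3; whole = 8; quarter = 2.
Altogether 1 + 1 + 1 + 3 + 8 + 2 = 16.
16 equals 16, so the answer is Yes.

Yes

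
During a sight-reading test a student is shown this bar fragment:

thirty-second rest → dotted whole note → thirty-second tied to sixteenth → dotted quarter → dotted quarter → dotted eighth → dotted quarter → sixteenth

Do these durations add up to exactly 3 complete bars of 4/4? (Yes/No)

One bar of 4/4 = 32 thirty-second notes, so 3 bars = 96.
Working in thirty-second notes: thirty-second rest = 1; dotted whole note = 48; thirty-second tied to sixteenth (thirty-second + sixteenth) = 3; dotted quarter = 12; dotted quarter = 12; dotted eighth = 6; dotted quarter = 12; sixteenth = 2.
Altogether 1 + 48 + 3 + 12 + 12 + 6 + 12 + 2 = 96.
96 equals 96, so the answer is Yes.

Yes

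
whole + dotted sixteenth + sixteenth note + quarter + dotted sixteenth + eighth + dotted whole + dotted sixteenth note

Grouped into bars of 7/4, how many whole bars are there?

One bar of 7/4 = 56 thirty-second notes.
Working in thirty-second notes: whole = 32; dotted sixteenth = 3; sixteenth note = 2; quarter = 8; dotted sixteenth = 3; eighth = 4; dotted whole = 48; dotted sixteenth note = 3.
Sum: 32 + 3 + 2 + 8 + 3 + 4 + 48 + 3 = 103.
103 ÷ 56 = 1 complete bar with 47 left over.

1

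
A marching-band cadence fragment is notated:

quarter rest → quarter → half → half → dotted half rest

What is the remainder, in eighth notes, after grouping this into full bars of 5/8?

One bar of 5/8 = 5 eighth notes.
Express everything in eighth notes: quarter rest = 2; quarter = 2; half = 4; half = 4; dotted half rest = 6.
Sum: 2 + 2 + 4 + 4 + 6 = 18.
18 ÷ 5 = 3 complete bars with 3 eighth notes remaining.

3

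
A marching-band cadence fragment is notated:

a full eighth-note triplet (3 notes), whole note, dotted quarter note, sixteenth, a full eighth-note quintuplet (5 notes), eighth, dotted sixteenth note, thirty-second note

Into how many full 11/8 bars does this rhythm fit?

One bar of 11/8 = 44 thirty-second notes.
Each duration in thirty-second notes: a full eighth-note triplet (3 notes) (three triplet eighths span one quarter) = 8; whole note = 32; dotted quarter note = 12; sixteenth = 2; a full eighth-note quintuplet (5 notes) (five quintuplet eighths span one half) = 16; eighth = 4; dotted sixteenth note = 3; thirty-second note = 1.
Altogether 8 + 32 + 12 + 2 + 16 + 4 + 3 + 1 = 78.
78 ÷ 44 = 1 complete bar with 34 left over.

1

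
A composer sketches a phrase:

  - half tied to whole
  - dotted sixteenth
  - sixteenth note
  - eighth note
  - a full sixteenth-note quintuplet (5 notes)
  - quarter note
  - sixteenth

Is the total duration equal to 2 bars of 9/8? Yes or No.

One bar of 9/8 = 36 thirty-second notes, so 2 bars = 72.
Express everything in thirty-second notes: half tied to whole (half + whole) = 48; dotted sixteenth = 3; sixteenth note = 2; eighth note = 4; a full sixteenth-note quintuplet (5 notes) (five quintuplet sixteenths span one quarter) = 8; quarter note = 8; sixteenth = 2.
Adding: 48 + 3 + 2 + 4 + 8 + 8 + 2 = 75.
75 exceeds 72, so the answer is No.

No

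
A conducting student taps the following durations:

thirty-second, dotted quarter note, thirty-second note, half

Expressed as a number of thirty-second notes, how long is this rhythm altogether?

Express everything in thirty-second notes: thirty-second = 1; dotted quarter note = 12; thirty-second note = 1; half = 16.
Adding: 1 + 12 + 1 + 16 = 30 thirty-second notes.

30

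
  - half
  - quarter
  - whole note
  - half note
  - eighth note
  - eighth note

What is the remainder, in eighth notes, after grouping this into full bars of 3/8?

2

One bar of 3/8 = 3 eighth notes.
Working in eighth notes: half = 4; quarter = 2; whole note = 8; half note = 4; eighth note = 1; eighth note = 1.
Altogether 4 + 2 + 8 + 4 + 1 + 1 = 20.
20 ÷ 3 = 6 complete bars with 2 eighth notes remaining.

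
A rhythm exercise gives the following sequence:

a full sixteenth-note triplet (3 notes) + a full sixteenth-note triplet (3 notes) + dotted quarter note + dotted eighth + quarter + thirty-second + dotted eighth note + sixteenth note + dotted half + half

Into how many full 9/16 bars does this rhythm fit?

4

One bar of 9/16 = 18 thirty-second notes.
Convert each value to thirty-second notes: a full sixteenth-note triplet (3 notes) (three triplet sixteenths span one eighth) = 4; a full sixteenth-note triplet (3 notes) (three triplet sixteenths span one eighth) = 4; dotted quarter note = 12; dotted eighth = 6; quarter = 8; thirty-second = 1; dotted eighth note = 6; sixteenth note = 2; dotted half = 24; half = 16.
Sum: 4 + 4 + 12 + 6 + 8 + 1 + 6 + 2 + 24 + 16 = 83.
83 ÷ 18 = 4 complete bars with 11 left over.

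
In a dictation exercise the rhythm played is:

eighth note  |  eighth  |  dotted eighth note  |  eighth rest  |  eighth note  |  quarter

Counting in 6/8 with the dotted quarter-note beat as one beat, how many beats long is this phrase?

One dotted quarter-note beat = 6 sixteenth notes.
In sixteenth notes: eighth note = 2; eighth = 2; dotted eighth note = 3; eighth rest = 2; eighth note = 2; quarter = 4.
Adding: 2 + 2 + 3 + 2 + 2 + 4 = 15.
15 ÷ 6 = 2.5 beats.

2.5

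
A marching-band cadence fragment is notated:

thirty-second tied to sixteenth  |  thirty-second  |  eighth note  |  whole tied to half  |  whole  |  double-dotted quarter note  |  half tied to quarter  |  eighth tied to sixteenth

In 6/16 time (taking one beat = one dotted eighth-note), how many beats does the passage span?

22

One dotted eighth-note beat = 6 thirty-second notes.
In thirty-second notes: thirty-second tied to sixteenth (thirty-second + sixteenth) = 3; thirty-second = 1; eighth note = 4; whole tied to half (whole + half) = 48; whole = 32; double-dotted quarter note = 14; half tied to quarter (half + quarter) = 24; eighth tied to sixteenth (eighth + sixteenth) = 6.
Sum: 3 + 1 + 4 + 48 + 32 + 14 + 24 + 6 = 132.
132 ÷ 6 = 22 beats.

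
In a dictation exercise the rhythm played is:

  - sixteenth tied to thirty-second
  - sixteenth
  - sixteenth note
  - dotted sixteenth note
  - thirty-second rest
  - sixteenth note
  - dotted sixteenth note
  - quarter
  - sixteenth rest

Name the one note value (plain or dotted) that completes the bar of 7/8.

The bar of 7/8 = 28 thirty-second notes.
Working in thirty-second notes: sixteenth tied to thirty-second (sixteenth + thirty-second) = 3; sixteenth = 2; sixteenth note = 2; dotted sixteenth note = 3; thirty-second rest = 1; sixteenth note = 2; dotted sixteenth note = 3; quarter = 8; sixteenth rest = 2.
Adding: 3 + 2 + 2 + 3 + 1 + 2 + 3 + 8 + 2 = 26.
Remaining: 28 − 26 = 2 thirty-second notes, which is a sixteenth note.

sixteenth note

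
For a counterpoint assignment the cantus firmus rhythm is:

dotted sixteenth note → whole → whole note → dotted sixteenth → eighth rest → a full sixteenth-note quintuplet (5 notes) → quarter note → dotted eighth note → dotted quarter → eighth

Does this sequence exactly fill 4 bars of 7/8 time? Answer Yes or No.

Yes

One bar of 7/8 = 28 thirty-second notes, so 4 bars = 112.
Convert each value to thirty-second notes: dotted sixteenth note = 3; whole = 32; whole note = 32; dotted sixteenth = 3; eighth rest = 4; a full sixteenth-note quintuplet (5 notes) (five quintuplet sixteenths span one quarter) = 8; quarter note = 8; dotted eighth note = 6; dotted quarter = 12; eighth = 4.
Sum: 3 + 32 + 32 + 3 + 4 + 8 + 8 + 6 + 12 + 4 = 112.
112 equals 112, so the answer is Yes.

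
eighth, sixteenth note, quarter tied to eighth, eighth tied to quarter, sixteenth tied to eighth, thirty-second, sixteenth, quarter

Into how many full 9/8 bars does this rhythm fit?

One bar of 9/8 = 36 thirty-second notes.
Convert each value to thirty-second notes: eighth = 4; sixteenth note = 2; quarter tied to eighth (quarter + eighth) = 12; eighth tied to quarter (eighth + quarter) = 12; sixteenth tied to eighth (sixteenth + eighth) = 6; thirty-second = 1; sixteenth = 2; quarter = 8.
Altogether 4 + 2 + 12 + 12 + 6 + 1 + 2 + 8 = 47.
47 ÷ 36 = 1 complete bar with 11 left over.

1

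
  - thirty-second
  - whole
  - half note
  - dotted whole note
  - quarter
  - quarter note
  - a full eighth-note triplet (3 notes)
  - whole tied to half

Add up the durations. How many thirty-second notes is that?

Express everything in thirty-second notes: thirty-second = 1; whole = 32; half note = 16; dotted whole note = 48; quarter = 8; quarter note = 8; a full eighth-note triplet (3 notes) (three triplet eighths span one quarter) = 8; whole tied to half (whole + half) = 48.
Sum: 1 + 32 + 16 + 48 + 8 + 8 + 8 + 48 = 169 thirty-second notes.

169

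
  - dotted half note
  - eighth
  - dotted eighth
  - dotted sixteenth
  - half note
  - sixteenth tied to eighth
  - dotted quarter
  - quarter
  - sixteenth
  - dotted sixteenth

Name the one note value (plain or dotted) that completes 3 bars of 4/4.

3 bars of 4/4 = 96 thirty-second notes.
Convert each value to thirty-second notes: dotted half note = 24; eighth = 4; dotted eighth = 6; dotted sixteenth = 3; half note = 16; sixteenth tied to eighth (sixteenth + eighth) = 6; dotted quarter = 12; quarter = 8; sixteenth = 2; dotted sixteenth = 3.
Sum: 24 + 4 + 6 + 3 + 16 + 6 + 12 + 8 + 2 + 3 = 84.
Remaining: 96 − 84 = 12 thirty-second notes, which is a dotted quarter note.

dotted quarter note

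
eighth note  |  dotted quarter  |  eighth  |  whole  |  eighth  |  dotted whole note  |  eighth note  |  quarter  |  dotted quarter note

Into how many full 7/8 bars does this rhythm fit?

4

One bar of 7/8 = 7 eighth notes.
Convert each value to eighth notes: eighth note = 1; dotted quarter = 3; eighth = 1; whole = 8; eighth = 1; dotted whole note = 12; eighth note = 1; quarter = 2; dotted quarter note = 3.
Adding: 1 + 3 + 1 + 8 + 1 + 12 + 1 + 2 + 3 = 32.
32 ÷ 7 = 4 complete bars with 4 left over.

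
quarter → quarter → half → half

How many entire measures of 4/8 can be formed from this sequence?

One bar of 4/8 = 2 quarter notes.
Express everything in quarter notes: quarter = 1; quarter = 1; half = 2; half = 2.
Total: 1 + 1 + 2 + 2 = 6.
6 ÷ 2 = 3 complete bars with 0 left over.

3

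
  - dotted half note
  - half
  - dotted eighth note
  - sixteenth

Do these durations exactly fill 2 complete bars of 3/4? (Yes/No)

One bar of 3/4 = 12 sixteenth notes, so 2 bars = 24.
Convert each value to sixteenth notes: dotted half note = 12; half = 8; dotted eighth note = 3; sixteenth = 1.
Sum: 12 + 8 + 3 + 1 = 24.
24 equals 24, so the answer is Yes.

Yes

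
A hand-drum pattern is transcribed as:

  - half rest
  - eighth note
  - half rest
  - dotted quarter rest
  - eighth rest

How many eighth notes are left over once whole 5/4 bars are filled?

One bar of 5/4 = 10 eighth notes.
Each duration in eighth notes: half rest = 4; eighth note = 1; half rest = 4; dotted quarter rest = 3; eighth rest = 1.
Altogether 4 + 1 + 4 + 3 + 1 = 13.
13 ÷ 10 = 1 complete bar with 3 eighth notes remaining.

3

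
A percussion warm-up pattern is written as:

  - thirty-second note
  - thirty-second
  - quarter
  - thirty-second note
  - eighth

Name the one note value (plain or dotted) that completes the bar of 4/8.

thirty-second note

The bar of 4/8 = 16 thirty-second notes.
Each duration in thirty-second notes: thirty-second note = 1; thirty-second = 1; quarter = 8; thirty-second note = 1; eighth = 4.
Total: 1 + 1 + 8 + 1 + 4 = 15.
Remaining: 16 − 15 = 1 thirty-second note, which is a thirty-second note.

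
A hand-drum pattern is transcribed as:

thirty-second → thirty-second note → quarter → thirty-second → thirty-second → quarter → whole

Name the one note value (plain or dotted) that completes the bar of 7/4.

The bar of 7/4 = 56 thirty-second notes.
Working in thirty-second notes: thirty-second = 1; thirty-second note = 1; quarter = 8; thirty-second = 1; thirty-second = 1; quarter = 8; whole = 32.
Sum: 1 + 1 + 8 + 1 + 1 + 8 + 32 = 52.
Remaining: 56 − 52 = 4 thirty-second notes, which is a eighth note.

eighth note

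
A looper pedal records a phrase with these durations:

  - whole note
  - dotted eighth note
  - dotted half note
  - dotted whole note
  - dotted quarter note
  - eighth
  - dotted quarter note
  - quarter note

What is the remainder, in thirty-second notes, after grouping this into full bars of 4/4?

One bar of 4/4 = 16 sixteenth notes.
In sixteenth notes: whole note = 16; dotted eighth note = 3; dotted half note = 12; dotted whole note = 24; dotted quarter note = 6; eighth = 2; dotted quarter note = 6; quarter note = 4.
Altogether 16 + 3 + 12 + 24 + 6 + 2 + 6 + 4 = 73.
73 ÷ 16 = 4 complete bars with 9 sixteenth notes remaining = 18 thirty-second notes.

18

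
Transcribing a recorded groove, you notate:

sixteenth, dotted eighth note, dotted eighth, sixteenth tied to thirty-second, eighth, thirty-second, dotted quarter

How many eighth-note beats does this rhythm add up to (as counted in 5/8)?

8.5

One eighth-note beat = 4 thirty-second notes.
In thirty-second notes: sixteenth = 2; dotted eighth note = 6; dotted eighth = 6; sixteenth tied to thirty-second (sixteenth + thirty-second) = 3; eighth = 4; thirty-second = 1; dotted quarter = 12.
Altogether 2 + 6 + 6 + 3 + 4 + 1 + 12 = 34.
34 ÷ 4 = 8.5 beats.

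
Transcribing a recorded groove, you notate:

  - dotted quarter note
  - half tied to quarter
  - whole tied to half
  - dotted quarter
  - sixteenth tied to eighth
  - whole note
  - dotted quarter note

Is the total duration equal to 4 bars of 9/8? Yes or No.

One bar of 9/8 = 18 sixteenth notes, so 4 bars = 72.
Each duration in sixteenth notes: dotted quarter note = 6; half tied to quarter (half + quarter) = 12; whole tied to half (whole + half) = 24; dotted quarter = 6; sixteenth tied to eighth (sixteenth + eighth) = 3; whole note = 16; dotted quarter note = 6.
Adding: 6 + 12 + 24 + 6 + 3 + 16 + 6 = 73.
73 exceeds 72, so the answer is No.

No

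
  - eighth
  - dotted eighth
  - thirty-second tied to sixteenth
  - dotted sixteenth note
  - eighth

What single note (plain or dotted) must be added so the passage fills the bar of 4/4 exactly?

dotted quarter note

The bar of 4/4 = 32 thirty-second notes.
Working in thirty-second notes: eighth = 4; dotted eighth = 6; thirty-second tied to sixteenth (thirty-second + sixteenth) = 3; dotted sixteenth note = 3; eighth = 4.
Sum: 4 + 6 + 3 + 3 + 4 = 20.
Remaining: 32 − 20 = 12 thirty-second notes, which is a dotted quarter note.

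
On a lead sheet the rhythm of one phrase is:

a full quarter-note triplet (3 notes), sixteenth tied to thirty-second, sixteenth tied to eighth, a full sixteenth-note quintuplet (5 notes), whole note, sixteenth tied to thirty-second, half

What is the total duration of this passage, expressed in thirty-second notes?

Each duration in thirty-second notes: a full quarter-note triplet (3 notes) (three triplet quarters span one half) = 16; sixteenth tied to thirty-second (sixteenth + thirty-second) = 3; sixteenth tied to eighth (sixteenth + eighth) = 6; a full sixteenth-note quintuplet (5 notes) (five quintuplet sixteenths span one quarter) = 8; whole note = 32; sixteenth tied to thirty-second (sixteenth + thirty-second) = 3; half = 16.
Sum: 16 + 3 + 6 + 8 + 32 + 3 + 16 = 84 thirty-second notes.

84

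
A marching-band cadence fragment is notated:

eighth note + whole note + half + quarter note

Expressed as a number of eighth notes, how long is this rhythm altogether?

Each duration in eighth notes: eighth note = 1; whole note = 8; half = 4; quarter note = 2.
Sum: 1 + 8 + 4 + 2 = 15 eighth notes.

15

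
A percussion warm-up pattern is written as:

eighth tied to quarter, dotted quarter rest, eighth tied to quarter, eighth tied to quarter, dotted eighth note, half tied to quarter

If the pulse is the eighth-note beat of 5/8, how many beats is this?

19.5

One eighth-note beat = 2 sixteenth notes.
In sixteenth notes: eighth tied to quarter (eighth + quarter) = 6; dotted quarter rest = 6; eighth tied to quarter (eighth + quarter) = 6; eighth tied to quarter (eighth + quarter) = 6; dotted eighth note = 3; half tied to quarter (half + quarter) = 12.
Sum: 6 + 6 + 6 + 6 + 3 + 12 = 39.
39 ÷ 2 = 19.5 beats.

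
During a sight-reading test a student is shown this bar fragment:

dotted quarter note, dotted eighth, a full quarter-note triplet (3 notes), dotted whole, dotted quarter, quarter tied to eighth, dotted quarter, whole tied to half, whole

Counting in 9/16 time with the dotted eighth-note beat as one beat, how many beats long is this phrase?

33

One dotted eighth-note beat = 3 sixteenth notes.
Convert each value to sixteenth notes: dotted quarter note = 6; dotted eighth = 3; a full quarter-note triplet (3 notes) (three triplet quarters span one half) = 8; dotted whole = 24; dotted quarter = 6; quarter tied to eighth (quarter + eighth) = 6; dotted quarter = 6; whole tied to half (whole + half) = 24; whole = 16.
Sum: 6 + 3 + 8 + 24 + 6 + 6 + 6 + 24 + 16 = 99.
99 ÷ 3 = 33 beats.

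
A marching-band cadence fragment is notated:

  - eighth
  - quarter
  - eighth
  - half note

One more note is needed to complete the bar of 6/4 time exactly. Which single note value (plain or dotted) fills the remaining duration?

The bar of 6/4 = 12 eighth notes.
In eighth notes: eighth = 1; quarter = 2; eighth = 1; half note = 4.
Adding: 1 + 2 + 1 + 4 = 8.
Remaining: 12 − 8 = 4 eighth notes, which is a half note.

half note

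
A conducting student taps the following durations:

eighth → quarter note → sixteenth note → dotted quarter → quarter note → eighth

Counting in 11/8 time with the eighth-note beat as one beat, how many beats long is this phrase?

9.5

One eighth-note beat = 2 sixteenth notes.
Express everything in sixteenth notes: eighth = 2; quarter note = 4; sixteenth note = 1; dotted quarter = 6; quarter note = 4; eighth = 2.
Adding: 2 + 4 + 1 + 6 + 4 + 2 = 19.
19 ÷ 2 = 9.5 beats.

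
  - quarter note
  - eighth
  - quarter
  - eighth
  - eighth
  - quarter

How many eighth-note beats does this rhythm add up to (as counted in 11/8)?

9

One eighth-note beat = 2 sixteenth notes.
Express everything in sixteenth notes: quarter note = 4; eighth = 2; quarter = 4; eighth = 2; eighth = 2; quarter = 4.
Adding: 4 + 2 + 4 + 2 + 2 + 4 = 18.
18 ÷ 2 = 9 beats.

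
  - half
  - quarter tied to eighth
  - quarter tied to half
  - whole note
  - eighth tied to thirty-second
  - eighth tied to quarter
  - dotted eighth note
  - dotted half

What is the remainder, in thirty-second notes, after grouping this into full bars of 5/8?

11

One bar of 5/8 = 20 thirty-second notes.
In thirty-second notes: half = 16; quarter tied to eighth (quarter + eighth) = 12; quarter tied to half (quarter + half) = 24; whole note = 32; eighth tied to thirty-second (eighth + thirty-second) = 5; eighth tied to quarter (eighth + quarter) = 12; dotted eighth note = 6; dotted half = 24.
Sum: 16 + 12 + 24 + 32 + 5 + 12 + 6 + 24 = 131.
131 ÷ 20 = 6 complete bars with 11 thirty-second notes remaining.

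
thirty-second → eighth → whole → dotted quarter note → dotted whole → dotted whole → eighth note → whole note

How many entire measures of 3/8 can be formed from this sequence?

One bar of 3/8 = 12 thirty-second notes.
Express everything in thirty-second notes: thirty-second = 1; eighth = 4; whole = 32; dotted quarter note = 12; dotted whole = 48; dotted whole = 48; eighth note = 4; whole note = 32.
Adding: 1 + 4 + 32 + 12 + 48 + 48 + 4 + 32 = 181.
181 ÷ 12 = 15 complete bars with 1 left over.

15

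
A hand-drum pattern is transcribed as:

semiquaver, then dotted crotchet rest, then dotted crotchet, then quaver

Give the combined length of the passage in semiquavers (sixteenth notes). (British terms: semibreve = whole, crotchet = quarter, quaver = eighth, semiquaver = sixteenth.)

Working in sixteenth notes: semiquaver = 1; dotted crotchet rest = 6; dotted crotchet = 6; quaver = 2.
Altogether 1 + 6 + 6 + 2 = 15 sixteenth notes.

15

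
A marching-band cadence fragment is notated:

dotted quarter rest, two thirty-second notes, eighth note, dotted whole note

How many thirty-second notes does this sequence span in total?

66

Convert each value to thirty-second notes: dotted quarter rest = 12; thirty-second note = 1; thirty-second note = 1; eighth note = 4; dotted whole note = 48.
Sum: 12 + 1 + 1 + 4 + 48 = 66 thirty-second notes.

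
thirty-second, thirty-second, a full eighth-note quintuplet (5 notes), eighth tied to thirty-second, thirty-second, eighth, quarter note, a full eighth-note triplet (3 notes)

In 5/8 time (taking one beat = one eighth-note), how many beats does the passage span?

One eighth-note beat = 4 thirty-second notes.
In thirty-second notes: thirty-second = 1; thirty-second = 1; a full eighth-note quintuplet (5 notes) (five quintuplet eighths span one half) = 16; eighth tied to thirty-second (eighth + thirty-second) = 5; thirty-second = 1; eighth = 4; quarter note = 8; a full eighth-note triplet (3 notes) (three triplet eighths span one quarter) = 8.
Altogether 1 + 1 + 16 + 5 + 1 + 4 + 8 + 8 = 44.
44 ÷ 4 = 11 beats.

11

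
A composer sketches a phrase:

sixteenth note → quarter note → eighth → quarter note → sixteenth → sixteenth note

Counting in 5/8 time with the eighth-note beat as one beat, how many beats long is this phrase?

One eighth-note beat = 2 sixteenth notes.
Working in sixteenth notes: sixteenth note = 1; quarter note = 4; eighth = 2; quarter note = 4; sixteenth = 1; sixteenth note = 1.
Altogether 1 + 4 + 2 + 4 + 1 + 1 = 13.
13 ÷ 2 = 6.5 beats.

6.5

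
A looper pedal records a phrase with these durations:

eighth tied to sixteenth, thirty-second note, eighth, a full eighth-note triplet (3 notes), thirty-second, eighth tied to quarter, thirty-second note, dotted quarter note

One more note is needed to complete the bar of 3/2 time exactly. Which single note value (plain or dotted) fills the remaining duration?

dotted sixteenth note

The bar of 3/2 = 48 thirty-second notes.
Convert each value to thirty-second notes: eighth tied to sixteenth (eighth + sixteenth) = 6; thirty-second note = 1; eighth = 4; a full eighth-note triplet (3 notes) (three triplet eighths span one quarter) = 8; thirty-second = 1; eighth tied to quarter (eighth + quarter) = 12; thirty-second note = 1; dotted quarter note = 12.
Sum: 6 + 1 + 4 + 8 + 1 + 12 + 1 + 12 = 45.
Remaining: 48 − 45 = 3 thirty-second notes, which is a dotted sixteenth note.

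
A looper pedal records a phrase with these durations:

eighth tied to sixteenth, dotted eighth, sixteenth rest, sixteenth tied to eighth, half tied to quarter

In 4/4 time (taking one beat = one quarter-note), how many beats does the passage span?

One quarter-note beat = 4 sixteenth notes.
Express everything in sixteenth notes: eighth tied to sixteenth (eighth + sixteenth) = 3; dotted eighth = 3; sixteenth rest = 1; sixteenth tied to eighth (sixteenth + eighth) = 3; half tied to quarter (half + quarter) = 12.
Total: 3 + 3 + 1 + 3 + 12 = 22.
22 ÷ 4 = 5.5 beats.

5.5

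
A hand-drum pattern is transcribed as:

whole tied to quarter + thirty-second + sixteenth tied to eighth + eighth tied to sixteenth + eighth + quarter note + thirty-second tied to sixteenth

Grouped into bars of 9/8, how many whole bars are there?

1

One bar of 9/8 = 36 thirty-second notes.
Express everything in thirty-second notes: whole tied to quarter (whole + quarter) = 40; thirty-second = 1; sixteenth tied to eighth (sixteenth + eighth) = 6; eighth tied to sixteenth (eighth + sixteenth) = 6; eighth = 4; quarter note = 8; thirty-second tied to sixteenth (thirty-second + sixteenth) = 3.
Total: 40 + 1 + 6 + 6 + 4 + 8 + 3 = 68.
68 ÷ 36 = 1 complete bar with 32 left over.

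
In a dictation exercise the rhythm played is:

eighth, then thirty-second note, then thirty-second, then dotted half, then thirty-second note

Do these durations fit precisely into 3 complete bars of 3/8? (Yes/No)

No

One bar of 3/8 = 12 thirty-second notes, so 3 bars = 36.
Convert each value to thirty-second notes: eighth = 4; thirty-second note = 1; thirty-second = 1; dotted half = 24; thirty-second note = 1.
Total: 4 + 1 + 1 + 24 + 1 = 31.
31 falls short of 36, so the answer is No.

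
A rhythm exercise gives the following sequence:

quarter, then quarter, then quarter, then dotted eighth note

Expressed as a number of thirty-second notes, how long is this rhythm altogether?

Express everything in thirty-second notes: quarter = 8; quarter = 8; quarter = 8; dotted eighth note = 6.
Sum: 8 + 8 + 8 + 6 = 30 thirty-second notes.

30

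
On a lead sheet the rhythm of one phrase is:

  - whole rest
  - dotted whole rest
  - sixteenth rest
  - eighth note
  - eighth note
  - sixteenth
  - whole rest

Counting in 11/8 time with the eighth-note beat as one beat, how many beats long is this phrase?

One eighth-note beat = 2 sixteenth notes.
Convert each value to sixteenth notes: whole rest = 16; dotted whole rest = 24; sixteenth rest = 1; eighth note = 2; eighth note = 2; sixteenth = 1; whole rest = 16.
Adding: 16 + 24 + 1 + 2 + 2 + 1 + 16 = 62.
62 ÷ 2 = 31 beats.

31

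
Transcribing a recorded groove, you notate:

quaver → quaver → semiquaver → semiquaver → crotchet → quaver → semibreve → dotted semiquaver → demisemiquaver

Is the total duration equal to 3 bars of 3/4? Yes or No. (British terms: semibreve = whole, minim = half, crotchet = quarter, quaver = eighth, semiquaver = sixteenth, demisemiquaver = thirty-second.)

No

One bar of 3/4 = 24 thirty-second notes, so 3 bars = 72.
Each duration in thirty-second notes: quaver = 4; quaver = 4; semiquaver = 2; semiquaver = 2; crotchet = 8; quaver = 4; semibreve = 32; dotted semiquaver = 3; demisemiquaver = 1.
Adding: 4 + 4 + 2 + 2 + 8 + 4 + 32 + 3 + 1 = 60.
60 falls short of 72, so the answer is No.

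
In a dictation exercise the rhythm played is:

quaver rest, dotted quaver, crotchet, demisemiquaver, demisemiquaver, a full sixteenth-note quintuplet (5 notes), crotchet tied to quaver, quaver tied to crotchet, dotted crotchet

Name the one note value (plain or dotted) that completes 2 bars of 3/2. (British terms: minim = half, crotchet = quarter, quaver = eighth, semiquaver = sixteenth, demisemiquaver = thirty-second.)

2 bars of 3/2 = 96 thirty-second notes.
In thirty-second notes: quaver rest = 4; dotted quaver = 6; crotchet = 8; demisemiquaver = 1; demisemiquaver = 1; a full sixteenth-note quintuplet (5 notes) (five quintuplet sixteenths span one quarter) = 8; crotchet tied to quaver (crotchet + quaver) = 12; quaver tied to crotchet (quaver + crotchet) = 12; dotted crotchet = 12.
Total: 4 + 6 + 8 + 1 + 1 + 8 + 12 + 12 + 12 = 64.
Remaining: 96 − 64 = 32 thirty-second notes, which is a whole note.

whole note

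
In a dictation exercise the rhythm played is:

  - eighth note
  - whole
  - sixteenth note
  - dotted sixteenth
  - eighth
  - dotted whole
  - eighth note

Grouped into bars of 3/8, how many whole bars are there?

8

One bar of 3/8 = 12 thirty-second notes.
Convert each value to thirty-second notes: eighth note = 4; whole = 32; sixteenth note = 2; dotted sixteenth = 3; eighth = 4; dotted whole = 48; eighth note = 4.
Total: 4 + 32 + 2 + 3 + 4 + 48 + 4 = 97.
97 ÷ 12 = 8 complete bars with 1 left over.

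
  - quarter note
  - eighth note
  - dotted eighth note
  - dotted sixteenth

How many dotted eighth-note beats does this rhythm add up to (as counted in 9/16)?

One dotted eighth-note beat = 6 thirty-second notes.
Each duration in thirty-second notes: quarter note = 8; eighth note = 4; dotted eighth note = 6; dotted sixteenth = 3.
Total: 8 + 4 + 6 + 3 = 21.
21 ÷ 6 = 3.5 beats.

3.5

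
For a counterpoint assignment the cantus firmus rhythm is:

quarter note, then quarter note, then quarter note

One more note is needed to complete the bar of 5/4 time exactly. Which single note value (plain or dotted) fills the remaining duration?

half note

The bar of 5/4 = 5 quarter notes.
Express everything in quarter notes: quarter note = 1; quarter note = 1; quarter note = 1.
Altogether 1 + 1 + 1 = 3.
Remaining: 5 − 3 = 2 quarter notes, which is a half note.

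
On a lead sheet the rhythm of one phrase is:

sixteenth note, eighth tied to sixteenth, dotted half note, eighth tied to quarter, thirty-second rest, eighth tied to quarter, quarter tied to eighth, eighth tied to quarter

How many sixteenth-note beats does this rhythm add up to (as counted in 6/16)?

40.5

One sixteenth-note beat = 2 thirty-second notes.
Each duration in thirty-second notes: sixteenth note = 2; eighth tied to sixteenth (eighth + sixteenth) = 6; dotted half note = 24; eighth tied to quarter (eighth + quarter) = 12; thirty-second rest = 1; eighth tied to quarter (eighth + quarter) = 12; quarter tied to eighth (quarter + eighth) = 12; eighth tied to quarter (eighth + quarter) = 12.
Sum: 2 + 6 + 24 + 12 + 1 + 12 + 12 + 12 = 81.
81 ÷ 2 = 40.5 beats.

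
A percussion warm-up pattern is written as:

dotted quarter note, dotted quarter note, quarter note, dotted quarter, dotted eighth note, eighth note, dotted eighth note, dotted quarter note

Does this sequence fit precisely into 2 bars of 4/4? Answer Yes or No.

One bar of 4/4 = 16 sixteenth notes, so 2 bars = 32.
In sixteenth notes: dotted quarter note = 6; dotted quarter note = 6; quarter note = 4; dotted quarter = 6; dotted eighth note = 3; eighth note = 2; dotted eighth note = 3; dotted quarter note = 6.
Sum: 6 + 6 + 4 + 6 + 3 + 2 + 3 + 6 = 36.
36 exceeds 32, so the answer is No.

No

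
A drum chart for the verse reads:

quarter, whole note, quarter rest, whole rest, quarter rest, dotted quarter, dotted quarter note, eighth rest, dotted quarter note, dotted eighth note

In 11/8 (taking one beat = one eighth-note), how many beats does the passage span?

33.5

One eighth-note beat = 2 sixteenth notes.
In sixteenth notes: quarter = 4; whole note = 16; quarter rest = 4; whole rest = 16; quarter rest = 4; dotted quarter = 6; dotted quarter note = 6; eighth rest = 2; dotted quarter note = 6; dotted eighth note = 3.
Altogether 4 + 16 + 4 + 16 + 4 + 6 + 6 + 2 + 6 + 3 = 67.
67 ÷ 2 = 33.5 beats.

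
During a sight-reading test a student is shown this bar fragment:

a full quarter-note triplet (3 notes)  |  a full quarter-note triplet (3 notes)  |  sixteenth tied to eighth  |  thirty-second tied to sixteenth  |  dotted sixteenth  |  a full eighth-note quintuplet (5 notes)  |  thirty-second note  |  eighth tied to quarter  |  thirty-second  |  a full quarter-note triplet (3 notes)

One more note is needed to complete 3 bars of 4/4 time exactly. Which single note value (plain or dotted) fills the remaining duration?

dotted eighth note

3 bars of 4/4 = 96 thirty-second notes.
Working in thirty-second notes: a full quarter-note triplet (3 notes) (three triplet quarters span one half) = 16; a full quarter-note triplet (3 notes) (three triplet quarters span one half) = 16; sixteenth tied to eighth (sixteenth + eighth) = 6; thirty-second tied to sixteenth (thirty-second + sixteenth) = 3; dotted sixteenth = 3; a full eighth-note quintuplet (5 notes) (five quintuplet eighths span one half) = 16; thirty-second note = 1; eighth tied to quarter (eighth + quarter) = 12; thirty-second = 1; a full quarter-note triplet (3 notes) (three triplet quarters span one half) = 16.
Adding: 16 + 16 + 6 + 3 + 3 + 16 + 1 + 12 + 1 + 16 = 90.
Remaining: 96 − 90 = 6 thirty-second notes, which is a dotted eighth note.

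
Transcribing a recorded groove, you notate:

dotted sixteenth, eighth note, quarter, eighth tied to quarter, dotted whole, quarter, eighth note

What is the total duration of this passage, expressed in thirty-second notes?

87

In thirty-second notes: dotted sixteenth = 3; eighth note = 4; quarter = 8; eighth tied to quarter (eighth + quarter) = 12; dotted whole = 48; quarter = 8; eighth note = 4.
Adding: 3 + 4 + 8 + 12 + 48 + 8 + 4 = 87 thirty-second notes.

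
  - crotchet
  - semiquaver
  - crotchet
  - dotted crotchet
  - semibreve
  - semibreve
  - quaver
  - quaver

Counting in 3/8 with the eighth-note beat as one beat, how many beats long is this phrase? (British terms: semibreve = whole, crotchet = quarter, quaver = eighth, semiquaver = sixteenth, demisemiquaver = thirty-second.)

25.5

One eighth-note beat = 2 sixteenth notes.
Convert each value to sixteenth notes: crotchet = 4; semiquaver = 1; crotchet = 4; dotted crotchet = 6; semibreve = 16; semibreve = 16; quaver = 2; quaver = 2.
Sum: 4 + 1 + 4 + 6 + 16 + 16 + 2 + 2 = 51.
51 ÷ 2 = 25.5 beats.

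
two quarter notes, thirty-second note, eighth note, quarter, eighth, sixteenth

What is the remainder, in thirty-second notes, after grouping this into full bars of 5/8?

One bar of 5/8 = 20 thirty-second notes.
Working in thirty-second notes: quarter note = 8; quarter note = 8; thirty-second note = 1; eighth note = 4; quarter = 8; eighth = 4; sixteenth = 2.
Total: 8 + 8 + 1 + 4 + 8 + 4 + 2 = 35.
35 ÷ 20 = 1 complete bar with 15 thirty-second notes remaining.

15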